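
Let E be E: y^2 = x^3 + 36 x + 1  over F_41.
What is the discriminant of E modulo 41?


4 a^3 + 27 b^2 = 4*36^3 + 27*1^2 = 186624 + 27 = 186651
Delta = -16 * (186651) = -2986416
Delta mod 41 = 24

Delta = 24 (mod 41)


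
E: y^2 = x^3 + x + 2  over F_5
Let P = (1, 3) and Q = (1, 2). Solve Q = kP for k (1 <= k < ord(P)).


Enumerate multiples of P until we hit Q = (1, 2):
  1P = (1, 3)
  2P = (4, 0)
  3P = (1, 2)
Match found at i = 3.

k = 3


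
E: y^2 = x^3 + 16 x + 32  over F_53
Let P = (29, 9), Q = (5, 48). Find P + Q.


P != Q, so use the chord formula.
s = (y2 - y1) / (x2 - x1) = (39) / (29) mod 53 = 5
x3 = s^2 - x1 - x2 mod 53 = 5^2 - 29 - 5 = 44
y3 = s (x1 - x3) - y1 mod 53 = 5 * (29 - 44) - 9 = 22

P + Q = (44, 22)


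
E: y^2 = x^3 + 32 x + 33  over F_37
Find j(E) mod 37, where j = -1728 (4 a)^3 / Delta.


Delta = -16(4 a^3 + 27 b^2) mod 37 = 15
-1728 * (4 a)^3 = -1728 * (4*32)^3 mod 37 = 23
j = 23 * 15^(-1) mod 37 = 4

j = 4 (mod 37)


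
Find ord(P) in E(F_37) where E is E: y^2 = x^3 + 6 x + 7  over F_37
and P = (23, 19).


Compute successive multiples of P until we hit O:
  1P = (23, 19)
  2P = (32, 0)
  3P = (23, 18)
  4P = O

ord(P) = 4


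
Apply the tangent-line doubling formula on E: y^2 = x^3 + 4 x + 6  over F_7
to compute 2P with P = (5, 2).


Doubling: s = (3 x1^2 + a) / (2 y1)
s = (3*5^2 + 4) / (2*2) mod 7 = 4
x3 = s^2 - 2 x1 mod 7 = 4^2 - 2*5 = 6
y3 = s (x1 - x3) - y1 mod 7 = 4 * (5 - 6) - 2 = 1

2P = (6, 1)


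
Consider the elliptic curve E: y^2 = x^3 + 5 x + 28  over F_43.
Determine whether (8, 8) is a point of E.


Check whether y^2 = x^3 + 5 x + 28 (mod 43) for (x, y) = (8, 8).
LHS: y^2 = 8^2 mod 43 = 21
RHS: x^3 + 5 x + 28 = 8^3 + 5*8 + 28 mod 43 = 21
LHS = RHS

Yes, on the curve


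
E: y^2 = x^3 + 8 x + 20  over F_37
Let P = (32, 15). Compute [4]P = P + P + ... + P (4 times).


k = 4 = 100_2 (binary, LSB first: 001)
Double-and-add from P = (32, 15):
  bit 0 = 0: acc unchanged = O
  bit 1 = 0: acc unchanged = O
  bit 2 = 1: acc = O + (26, 28) = (26, 28)

4P = (26, 28)


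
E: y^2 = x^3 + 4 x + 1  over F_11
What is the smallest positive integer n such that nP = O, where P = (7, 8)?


Compute successive multiples of P until we hit O:
  1P = (7, 8)
  2P = (0, 1)
  3P = (5, 5)
  4P = (4, 2)
  5P = (4, 9)
  6P = (5, 6)
  7P = (0, 10)
  8P = (7, 3)
  ... (continuing to 9P)
  9P = O

ord(P) = 9


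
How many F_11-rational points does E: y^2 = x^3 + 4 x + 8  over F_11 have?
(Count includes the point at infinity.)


For each x in F_11, count y with y^2 = x^3 + 4 x + 8 mod 11:
  x = 3: RHS = 3, y in [5, 6]  -> 2 point(s)
  x = 4: RHS = 0, y in [0]  -> 1 point(s)
  x = 7: RHS = 5, y in [4, 7]  -> 2 point(s)
  x = 9: RHS = 3, y in [5, 6]  -> 2 point(s)
  x = 10: RHS = 3, y in [5, 6]  -> 2 point(s)
Affine points: 9. Add the point at infinity: total = 10.

#E(F_11) = 10


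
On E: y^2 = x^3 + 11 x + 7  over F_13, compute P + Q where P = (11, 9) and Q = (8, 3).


P != Q, so use the chord formula.
s = (y2 - y1) / (x2 - x1) = (7) / (10) mod 13 = 2
x3 = s^2 - x1 - x2 mod 13 = 2^2 - 11 - 8 = 11
y3 = s (x1 - x3) - y1 mod 13 = 2 * (11 - 11) - 9 = 4

P + Q = (11, 4)


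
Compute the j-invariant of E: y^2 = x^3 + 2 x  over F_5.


Delta = -16(4 a^3 + 27 b^2) mod 5 = 3
-1728 * (4 a)^3 = -1728 * (4*2)^3 mod 5 = 4
j = 4 * 3^(-1) mod 5 = 3

j = 3 (mod 5)


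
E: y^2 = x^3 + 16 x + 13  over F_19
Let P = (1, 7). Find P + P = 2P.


Doubling: s = (3 x1^2 + a) / (2 y1)
s = (3*1^2 + 16) / (2*7) mod 19 = 0
x3 = s^2 - 2 x1 mod 19 = 0^2 - 2*1 = 17
y3 = s (x1 - x3) - y1 mod 19 = 0 * (1 - 17) - 7 = 12

2P = (17, 12)


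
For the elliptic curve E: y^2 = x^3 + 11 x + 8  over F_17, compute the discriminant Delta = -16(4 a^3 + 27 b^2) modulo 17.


4 a^3 + 27 b^2 = 4*11^3 + 27*8^2 = 5324 + 1728 = 7052
Delta = -16 * (7052) = -112832
Delta mod 17 = 14

Delta = 14 (mod 17)


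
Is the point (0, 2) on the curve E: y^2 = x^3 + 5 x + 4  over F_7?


Check whether y^2 = x^3 + 5 x + 4 (mod 7) for (x, y) = (0, 2).
LHS: y^2 = 2^2 mod 7 = 4
RHS: x^3 + 5 x + 4 = 0^3 + 5*0 + 4 mod 7 = 4
LHS = RHS

Yes, on the curve


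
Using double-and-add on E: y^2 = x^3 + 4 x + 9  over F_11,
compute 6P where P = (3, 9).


k = 6 = 110_2 (binary, LSB first: 011)
Double-and-add from P = (3, 9):
  bit 0 = 0: acc unchanged = O
  bit 1 = 1: acc = O + (8, 5) = (8, 5)
  bit 2 = 1: acc = (8, 5) + (10, 2) = (9, 2)

6P = (9, 2)


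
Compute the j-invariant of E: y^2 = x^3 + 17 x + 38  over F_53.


Delta = -16(4 a^3 + 27 b^2) mod 53 = 19
-1728 * (4 a)^3 = -1728 * (4*17)^3 mod 53 = 14
j = 14 * 19^(-1) mod 53 = 37

j = 37 (mod 53)


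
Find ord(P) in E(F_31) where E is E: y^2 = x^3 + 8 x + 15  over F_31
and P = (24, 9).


Compute successive multiples of P until we hit O:
  1P = (24, 9)
  2P = (14, 22)
  3P = (26, 6)
  4P = (22, 19)
  5P = (10, 14)
  6P = (15, 21)
  7P = (11, 15)
  8P = (3, 29)
  ... (continuing to 19P)
  19P = O

ord(P) = 19


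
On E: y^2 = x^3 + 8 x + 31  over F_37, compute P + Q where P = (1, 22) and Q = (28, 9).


P != Q, so use the chord formula.
s = (y2 - y1) / (x2 - x1) = (24) / (27) mod 37 = 5
x3 = s^2 - x1 - x2 mod 37 = 5^2 - 1 - 28 = 33
y3 = s (x1 - x3) - y1 mod 37 = 5 * (1 - 33) - 22 = 3

P + Q = (33, 3)


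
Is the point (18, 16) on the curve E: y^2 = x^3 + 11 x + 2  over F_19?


Check whether y^2 = x^3 + 11 x + 2 (mod 19) for (x, y) = (18, 16).
LHS: y^2 = 16^2 mod 19 = 9
RHS: x^3 + 11 x + 2 = 18^3 + 11*18 + 2 mod 19 = 9
LHS = RHS

Yes, on the curve


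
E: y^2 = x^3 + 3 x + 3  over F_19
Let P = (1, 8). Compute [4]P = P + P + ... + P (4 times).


k = 4 = 100_2 (binary, LSB first: 001)
Double-and-add from P = (1, 8):
  bit 0 = 0: acc unchanged = O
  bit 1 = 0: acc unchanged = O
  bit 2 = 1: acc = O + (13, 15) = (13, 15)

4P = (13, 15)


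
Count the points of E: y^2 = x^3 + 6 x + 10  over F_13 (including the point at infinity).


For each x in F_13, count y with y^2 = x^3 + 6 x + 10 mod 13:
  x = 0: RHS = 10, y in [6, 7]  -> 2 point(s)
  x = 1: RHS = 4, y in [2, 11]  -> 2 point(s)
  x = 2: RHS = 4, y in [2, 11]  -> 2 point(s)
  x = 3: RHS = 3, y in [4, 9]  -> 2 point(s)
  x = 5: RHS = 9, y in [3, 10]  -> 2 point(s)
  x = 9: RHS = 0, y in [0]  -> 1 point(s)
  x = 10: RHS = 4, y in [2, 11]  -> 2 point(s)
  x = 11: RHS = 3, y in [4, 9]  -> 2 point(s)
  x = 12: RHS = 3, y in [4, 9]  -> 2 point(s)
Affine points: 17. Add the point at infinity: total = 18.

#E(F_13) = 18


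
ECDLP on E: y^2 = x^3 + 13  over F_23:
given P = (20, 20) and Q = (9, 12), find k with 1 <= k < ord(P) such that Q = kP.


Enumerate multiples of P until we hit Q = (9, 12):
  1P = (20, 20)
  2P = (9, 11)
  3P = (19, 8)
  4P = (13, 18)
  5P = (22, 9)
  6P = (17, 21)
  7P = (4, 13)
  8P = (0, 6)
  9P = (12, 4)
  10P = (18, 7)
  11P = (10, 22)
  12P = (5, 0)
  13P = (10, 1)
  14P = (18, 16)
  15P = (12, 19)
  16P = (0, 17)
  17P = (4, 10)
  18P = (17, 2)
  19P = (22, 14)
  20P = (13, 5)
  21P = (19, 15)
  22P = (9, 12)
Match found at i = 22.

k = 22


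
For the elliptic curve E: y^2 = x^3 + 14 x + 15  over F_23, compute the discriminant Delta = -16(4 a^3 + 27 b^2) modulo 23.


4 a^3 + 27 b^2 = 4*14^3 + 27*15^2 = 10976 + 6075 = 17051
Delta = -16 * (17051) = -272816
Delta mod 23 = 10

Delta = 10 (mod 23)


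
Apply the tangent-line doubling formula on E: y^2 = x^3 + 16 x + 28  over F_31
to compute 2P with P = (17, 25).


Doubling: s = (3 x1^2 + a) / (2 y1)
s = (3*17^2 + 16) / (2*25) mod 31 = 22
x3 = s^2 - 2 x1 mod 31 = 22^2 - 2*17 = 16
y3 = s (x1 - x3) - y1 mod 31 = 22 * (17 - 16) - 25 = 28

2P = (16, 28)


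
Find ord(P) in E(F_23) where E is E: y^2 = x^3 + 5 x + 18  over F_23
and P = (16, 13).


Compute successive multiples of P until we hit O:
  1P = (16, 13)
  2P = (0, 8)
  3P = (0, 15)
  4P = (16, 10)
  5P = O

ord(P) = 5


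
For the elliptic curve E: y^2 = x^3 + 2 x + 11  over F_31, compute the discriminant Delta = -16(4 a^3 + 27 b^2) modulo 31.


4 a^3 + 27 b^2 = 4*2^3 + 27*11^2 = 32 + 3267 = 3299
Delta = -16 * (3299) = -52784
Delta mod 31 = 9

Delta = 9 (mod 31)


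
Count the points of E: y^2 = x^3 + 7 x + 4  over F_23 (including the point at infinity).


For each x in F_23, count y with y^2 = x^3 + 7 x + 4 mod 23:
  x = 0: RHS = 4, y in [2, 21]  -> 2 point(s)
  x = 1: RHS = 12, y in [9, 14]  -> 2 point(s)
  x = 2: RHS = 3, y in [7, 16]  -> 2 point(s)
  x = 3: RHS = 6, y in [11, 12]  -> 2 point(s)
  x = 4: RHS = 4, y in [2, 21]  -> 2 point(s)
  x = 5: RHS = 3, y in [7, 16]  -> 2 point(s)
  x = 6: RHS = 9, y in [3, 20]  -> 2 point(s)
  x = 10: RHS = 16, y in [4, 19]  -> 2 point(s)
  x = 11: RHS = 9, y in [3, 20]  -> 2 point(s)
  x = 16: RHS = 3, y in [7, 16]  -> 2 point(s)
  x = 19: RHS = 4, y in [2, 21]  -> 2 point(s)
  x = 20: RHS = 2, y in [5, 18]  -> 2 point(s)
Affine points: 24. Add the point at infinity: total = 25.

#E(F_23) = 25


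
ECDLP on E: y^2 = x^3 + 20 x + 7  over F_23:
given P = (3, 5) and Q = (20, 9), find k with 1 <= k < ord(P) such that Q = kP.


Enumerate multiples of P until we hit Q = (20, 9):
  1P = (3, 5)
  2P = (20, 14)
  3P = (8, 14)
  4P = (18, 14)
  5P = (18, 9)
  6P = (8, 9)
  7P = (20, 9)
Match found at i = 7.

k = 7


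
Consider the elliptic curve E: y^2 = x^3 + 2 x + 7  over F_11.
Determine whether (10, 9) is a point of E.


Check whether y^2 = x^3 + 2 x + 7 (mod 11) for (x, y) = (10, 9).
LHS: y^2 = 9^2 mod 11 = 4
RHS: x^3 + 2 x + 7 = 10^3 + 2*10 + 7 mod 11 = 4
LHS = RHS

Yes, on the curve


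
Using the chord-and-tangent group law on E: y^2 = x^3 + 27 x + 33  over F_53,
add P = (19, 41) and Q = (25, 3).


P != Q, so use the chord formula.
s = (y2 - y1) / (x2 - x1) = (15) / (6) mod 53 = 29
x3 = s^2 - x1 - x2 mod 53 = 29^2 - 19 - 25 = 2
y3 = s (x1 - x3) - y1 mod 53 = 29 * (19 - 2) - 41 = 28

P + Q = (2, 28)


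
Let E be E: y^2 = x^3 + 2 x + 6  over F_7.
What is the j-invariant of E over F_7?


Delta = -16(4 a^3 + 27 b^2) mod 7 = 1
-1728 * (4 a)^3 = -1728 * (4*2)^3 mod 7 = 1
j = 1 * 1^(-1) mod 7 = 1

j = 1 (mod 7)


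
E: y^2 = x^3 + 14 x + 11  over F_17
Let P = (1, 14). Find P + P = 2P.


Doubling: s = (3 x1^2 + a) / (2 y1)
s = (3*1^2 + 14) / (2*14) mod 17 = 0
x3 = s^2 - 2 x1 mod 17 = 0^2 - 2*1 = 15
y3 = s (x1 - x3) - y1 mod 17 = 0 * (1 - 15) - 14 = 3

2P = (15, 3)


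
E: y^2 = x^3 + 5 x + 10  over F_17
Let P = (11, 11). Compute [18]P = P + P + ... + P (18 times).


k = 18 = 10010_2 (binary, LSB first: 01001)
Double-and-add from P = (11, 11):
  bit 0 = 0: acc unchanged = O
  bit 1 = 1: acc = O + (8, 16) = (8, 16)
  bit 2 = 0: acc unchanged = (8, 16)
  bit 3 = 0: acc unchanged = (8, 16)
  bit 4 = 1: acc = (8, 16) + (12, 9) = (16, 15)

18P = (16, 15)


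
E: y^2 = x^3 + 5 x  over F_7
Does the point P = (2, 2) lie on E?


Check whether y^2 = x^3 + 5 x + 0 (mod 7) for (x, y) = (2, 2).
LHS: y^2 = 2^2 mod 7 = 4
RHS: x^3 + 5 x + 0 = 2^3 + 5*2 + 0 mod 7 = 4
LHS = RHS

Yes, on the curve


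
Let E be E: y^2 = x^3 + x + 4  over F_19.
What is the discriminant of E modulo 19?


4 a^3 + 27 b^2 = 4*1^3 + 27*4^2 = 4 + 432 = 436
Delta = -16 * (436) = -6976
Delta mod 19 = 16

Delta = 16 (mod 19)


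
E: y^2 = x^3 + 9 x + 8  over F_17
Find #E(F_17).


For each x in F_17, count y with y^2 = x^3 + 9 x + 8 mod 17:
  x = 0: RHS = 8, y in [5, 12]  -> 2 point(s)
  x = 1: RHS = 1, y in [1, 16]  -> 2 point(s)
  x = 2: RHS = 0, y in [0]  -> 1 point(s)
  x = 5: RHS = 8, y in [5, 12]  -> 2 point(s)
  x = 9: RHS = 2, y in [6, 11]  -> 2 point(s)
  x = 12: RHS = 8, y in [5, 12]  -> 2 point(s)
  x = 15: RHS = 16, y in [4, 13]  -> 2 point(s)
  x = 16: RHS = 15, y in [7, 10]  -> 2 point(s)
Affine points: 15. Add the point at infinity: total = 16.

#E(F_17) = 16


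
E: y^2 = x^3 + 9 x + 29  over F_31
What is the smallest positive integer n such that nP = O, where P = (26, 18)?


Compute successive multiples of P until we hit O:
  1P = (26, 18)
  2P = (12, 25)
  3P = (1, 16)
  4P = (11, 8)
  5P = (22, 26)
  6P = (18, 28)
  7P = (6, 19)
  8P = (9, 23)
  ... (continuing to 33P)
  33P = O

ord(P) = 33


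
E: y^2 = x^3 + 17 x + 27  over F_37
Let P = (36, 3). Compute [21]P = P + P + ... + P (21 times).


k = 21 = 10101_2 (binary, LSB first: 10101)
Double-and-add from P = (36, 3):
  bit 0 = 1: acc = O + (36, 3) = (36, 3)
  bit 1 = 0: acc unchanged = (36, 3)
  bit 2 = 1: acc = (36, 3) + (8, 34) = (14, 7)
  bit 3 = 0: acc unchanged = (14, 7)
  bit 4 = 1: acc = (14, 7) + (27, 35) = (21, 32)

21P = (21, 32)


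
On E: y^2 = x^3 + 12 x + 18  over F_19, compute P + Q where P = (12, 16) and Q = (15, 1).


P != Q, so use the chord formula.
s = (y2 - y1) / (x2 - x1) = (4) / (3) mod 19 = 14
x3 = s^2 - x1 - x2 mod 19 = 14^2 - 12 - 15 = 17
y3 = s (x1 - x3) - y1 mod 19 = 14 * (12 - 17) - 16 = 9

P + Q = (17, 9)


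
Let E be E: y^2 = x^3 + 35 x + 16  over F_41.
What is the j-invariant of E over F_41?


Delta = -16(4 a^3 + 27 b^2) mod 41 = 33
-1728 * (4 a)^3 = -1728 * (4*35)^3 mod 41 = 1
j = 1 * 33^(-1) mod 41 = 5

j = 5 (mod 41)


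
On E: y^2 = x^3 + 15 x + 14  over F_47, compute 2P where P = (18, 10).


Doubling: s = (3 x1^2 + a) / (2 y1)
s = (3*18^2 + 15) / (2*10) mod 47 = 0
x3 = s^2 - 2 x1 mod 47 = 0^2 - 2*18 = 11
y3 = s (x1 - x3) - y1 mod 47 = 0 * (18 - 11) - 10 = 37

2P = (11, 37)


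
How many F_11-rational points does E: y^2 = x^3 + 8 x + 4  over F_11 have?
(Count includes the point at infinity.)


For each x in F_11, count y with y^2 = x^3 + 8 x + 4 mod 11:
  x = 0: RHS = 4, y in [2, 9]  -> 2 point(s)
  x = 3: RHS = 0, y in [0]  -> 1 point(s)
  x = 4: RHS = 1, y in [1, 10]  -> 2 point(s)
  x = 5: RHS = 4, y in [2, 9]  -> 2 point(s)
  x = 6: RHS = 4, y in [2, 9]  -> 2 point(s)
Affine points: 9. Add the point at infinity: total = 10.

#E(F_11) = 10


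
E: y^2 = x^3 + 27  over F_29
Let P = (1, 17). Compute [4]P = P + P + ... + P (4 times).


k = 4 = 100_2 (binary, LSB first: 001)
Double-and-add from P = (1, 17):
  bit 0 = 0: acc unchanged = O
  bit 1 = 0: acc unchanged = O
  bit 2 = 1: acc = O + (1, 12) = (1, 12)

4P = (1, 12)


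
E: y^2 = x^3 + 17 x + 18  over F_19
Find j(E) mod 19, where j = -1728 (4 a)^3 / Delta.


Delta = -16(4 a^3 + 27 b^2) mod 19 = 4
-1728 * (4 a)^3 = -1728 * (4*17)^3 mod 19 = 1
j = 1 * 4^(-1) mod 19 = 5

j = 5 (mod 19)


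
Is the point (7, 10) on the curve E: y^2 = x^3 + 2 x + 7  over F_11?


Check whether y^2 = x^3 + 2 x + 7 (mod 11) for (x, y) = (7, 10).
LHS: y^2 = 10^2 mod 11 = 1
RHS: x^3 + 2 x + 7 = 7^3 + 2*7 + 7 mod 11 = 1
LHS = RHS

Yes, on the curve


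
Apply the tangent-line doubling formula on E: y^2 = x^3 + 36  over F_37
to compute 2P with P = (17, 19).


Doubling: s = (3 x1^2 + a) / (2 y1)
s = (3*17^2 + 0) / (2*19) mod 37 = 16
x3 = s^2 - 2 x1 mod 37 = 16^2 - 2*17 = 0
y3 = s (x1 - x3) - y1 mod 37 = 16 * (17 - 0) - 19 = 31

2P = (0, 31)


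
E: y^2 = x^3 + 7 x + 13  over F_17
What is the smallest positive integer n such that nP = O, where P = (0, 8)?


Compute successive multiples of P until we hit O:
  1P = (0, 8)
  2P = (15, 12)
  3P = (6, 4)
  4P = (2, 16)
  5P = (14, 4)
  6P = (1, 2)
  7P = (1, 15)
  8P = (14, 13)
  ... (continuing to 13P)
  13P = O

ord(P) = 13


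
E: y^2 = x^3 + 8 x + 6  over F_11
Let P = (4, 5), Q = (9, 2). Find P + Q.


P != Q, so use the chord formula.
s = (y2 - y1) / (x2 - x1) = (8) / (5) mod 11 = 6
x3 = s^2 - x1 - x2 mod 11 = 6^2 - 4 - 9 = 1
y3 = s (x1 - x3) - y1 mod 11 = 6 * (4 - 1) - 5 = 2

P + Q = (1, 2)


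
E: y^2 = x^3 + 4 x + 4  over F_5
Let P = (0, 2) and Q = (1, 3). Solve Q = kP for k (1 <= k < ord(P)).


Enumerate multiples of P until we hit Q = (1, 3):
  1P = (0, 2)
  2P = (1, 2)
  3P = (4, 3)
  4P = (2, 0)
  5P = (4, 2)
  6P = (1, 3)
Match found at i = 6.

k = 6


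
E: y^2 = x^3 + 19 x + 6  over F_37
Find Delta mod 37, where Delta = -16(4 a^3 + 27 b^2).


4 a^3 + 27 b^2 = 4*19^3 + 27*6^2 = 27436 + 972 = 28408
Delta = -16 * (28408) = -454528
Delta mod 37 = 17

Delta = 17 (mod 37)


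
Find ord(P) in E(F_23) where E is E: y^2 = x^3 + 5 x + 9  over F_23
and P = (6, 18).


Compute successive multiples of P until we hit O:
  1P = (6, 18)
  2P = (0, 20)
  3P = (12, 7)
  4P = (9, 22)
  5P = (20, 17)
  6P = (22, 16)
  7P = (4, 22)
  8P = (17, 4)
  ... (continuing to 25P)
  25P = O

ord(P) = 25


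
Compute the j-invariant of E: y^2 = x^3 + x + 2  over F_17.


Delta = -16(4 a^3 + 27 b^2) mod 17 = 10
-1728 * (4 a)^3 = -1728 * (4*1)^3 mod 17 = 10
j = 10 * 10^(-1) mod 17 = 1

j = 1 (mod 17)


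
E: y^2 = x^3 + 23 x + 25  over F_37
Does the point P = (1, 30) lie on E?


Check whether y^2 = x^3 + 23 x + 25 (mod 37) for (x, y) = (1, 30).
LHS: y^2 = 30^2 mod 37 = 12
RHS: x^3 + 23 x + 25 = 1^3 + 23*1 + 25 mod 37 = 12
LHS = RHS

Yes, on the curve


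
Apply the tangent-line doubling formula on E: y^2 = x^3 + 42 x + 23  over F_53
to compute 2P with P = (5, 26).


Doubling: s = (3 x1^2 + a) / (2 y1)
s = (3*5^2 + 42) / (2*26) mod 53 = 42
x3 = s^2 - 2 x1 mod 53 = 42^2 - 2*5 = 5
y3 = s (x1 - x3) - y1 mod 53 = 42 * (5 - 5) - 26 = 27

2P = (5, 27)


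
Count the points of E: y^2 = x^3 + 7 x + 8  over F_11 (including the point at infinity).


For each x in F_11, count y with y^2 = x^3 + 7 x + 8 mod 11:
  x = 1: RHS = 5, y in [4, 7]  -> 2 point(s)
  x = 3: RHS = 1, y in [1, 10]  -> 2 point(s)
  x = 4: RHS = 1, y in [1, 10]  -> 2 point(s)
  x = 5: RHS = 3, y in [5, 6]  -> 2 point(s)
  x = 7: RHS = 4, y in [2, 9]  -> 2 point(s)
  x = 8: RHS = 4, y in [2, 9]  -> 2 point(s)
  x = 10: RHS = 0, y in [0]  -> 1 point(s)
Affine points: 13. Add the point at infinity: total = 14.

#E(F_11) = 14


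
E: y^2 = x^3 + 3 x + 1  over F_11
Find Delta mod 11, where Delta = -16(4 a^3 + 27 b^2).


4 a^3 + 27 b^2 = 4*3^3 + 27*1^2 = 108 + 27 = 135
Delta = -16 * (135) = -2160
Delta mod 11 = 7

Delta = 7 (mod 11)


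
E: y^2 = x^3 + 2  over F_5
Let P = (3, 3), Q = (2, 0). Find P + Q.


P != Q, so use the chord formula.
s = (y2 - y1) / (x2 - x1) = (2) / (4) mod 5 = 3
x3 = s^2 - x1 - x2 mod 5 = 3^2 - 3 - 2 = 4
y3 = s (x1 - x3) - y1 mod 5 = 3 * (3 - 4) - 3 = 4

P + Q = (4, 4)


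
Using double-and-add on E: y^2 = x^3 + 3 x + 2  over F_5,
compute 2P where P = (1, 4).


k = 2 = 10_2 (binary, LSB first: 01)
Double-and-add from P = (1, 4):
  bit 0 = 0: acc unchanged = O
  bit 1 = 1: acc = O + (2, 4) = (2, 4)

2P = (2, 4)


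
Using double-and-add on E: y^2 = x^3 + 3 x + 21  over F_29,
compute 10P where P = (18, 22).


k = 10 = 1010_2 (binary, LSB first: 0101)
Double-and-add from P = (18, 22):
  bit 0 = 0: acc unchanged = O
  bit 1 = 1: acc = O + (13, 13) = (13, 13)
  bit 2 = 0: acc unchanged = (13, 13)
  bit 3 = 1: acc = (13, 13) + (21, 6) = (8, 8)

10P = (8, 8)


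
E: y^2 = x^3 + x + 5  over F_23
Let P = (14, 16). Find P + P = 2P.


Doubling: s = (3 x1^2 + a) / (2 y1)
s = (3*14^2 + 1) / (2*16) mod 23 = 22
x3 = s^2 - 2 x1 mod 23 = 22^2 - 2*14 = 19
y3 = s (x1 - x3) - y1 mod 23 = 22 * (14 - 19) - 16 = 12

2P = (19, 12)


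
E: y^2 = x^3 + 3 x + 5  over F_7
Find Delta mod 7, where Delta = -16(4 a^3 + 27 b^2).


4 a^3 + 27 b^2 = 4*3^3 + 27*5^2 = 108 + 675 = 783
Delta = -16 * (783) = -12528
Delta mod 7 = 2

Delta = 2 (mod 7)


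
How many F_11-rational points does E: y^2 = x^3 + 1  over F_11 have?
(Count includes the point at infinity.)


For each x in F_11, count y with y^2 = x^3 + 0 x + 1 mod 11:
  x = 0: RHS = 1, y in [1, 10]  -> 2 point(s)
  x = 2: RHS = 9, y in [3, 8]  -> 2 point(s)
  x = 5: RHS = 5, y in [4, 7]  -> 2 point(s)
  x = 7: RHS = 3, y in [5, 6]  -> 2 point(s)
  x = 9: RHS = 4, y in [2, 9]  -> 2 point(s)
  x = 10: RHS = 0, y in [0]  -> 1 point(s)
Affine points: 11. Add the point at infinity: total = 12.

#E(F_11) = 12


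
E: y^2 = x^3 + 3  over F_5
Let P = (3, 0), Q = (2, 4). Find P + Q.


P != Q, so use the chord formula.
s = (y2 - y1) / (x2 - x1) = (4) / (4) mod 5 = 1
x3 = s^2 - x1 - x2 mod 5 = 1^2 - 3 - 2 = 1
y3 = s (x1 - x3) - y1 mod 5 = 1 * (3 - 1) - 0 = 2

P + Q = (1, 2)


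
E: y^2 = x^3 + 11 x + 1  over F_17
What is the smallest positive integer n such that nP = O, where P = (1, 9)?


Compute successive multiples of P until we hit O:
  1P = (1, 9)
  2P = (7, 9)
  3P = (9, 8)
  4P = (11, 5)
  5P = (14, 3)
  6P = (0, 1)
  7P = (12, 5)
  8P = (12, 12)
  ... (continuing to 15P)
  15P = O

ord(P) = 15


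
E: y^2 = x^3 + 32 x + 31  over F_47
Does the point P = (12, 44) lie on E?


Check whether y^2 = x^3 + 32 x + 31 (mod 47) for (x, y) = (12, 44).
LHS: y^2 = 44^2 mod 47 = 9
RHS: x^3 + 32 x + 31 = 12^3 + 32*12 + 31 mod 47 = 28
LHS != RHS

No, not on the curve


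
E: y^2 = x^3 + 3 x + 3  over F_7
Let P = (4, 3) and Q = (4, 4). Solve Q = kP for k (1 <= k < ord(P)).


Enumerate multiples of P until we hit Q = (4, 4):
  1P = (4, 3)
  2P = (3, 2)
  3P = (1, 0)
  4P = (3, 5)
  5P = (4, 4)
Match found at i = 5.

k = 5


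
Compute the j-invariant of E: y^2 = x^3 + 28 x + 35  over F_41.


Delta = -16(4 a^3 + 27 b^2) mod 41 = 6
-1728 * (4 a)^3 = -1728 * (4*28)^3 mod 41 = 32
j = 32 * 6^(-1) mod 41 = 19

j = 19 (mod 41)


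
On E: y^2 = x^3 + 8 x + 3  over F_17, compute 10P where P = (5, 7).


k = 10 = 1010_2 (binary, LSB first: 0101)
Double-and-add from P = (5, 7):
  bit 0 = 0: acc unchanged = O
  bit 1 = 1: acc = O + (15, 9) = (15, 9)
  bit 2 = 0: acc unchanged = (15, 9)
  bit 3 = 1: acc = (15, 9) + (12, 5) = (5, 10)

10P = (5, 10)


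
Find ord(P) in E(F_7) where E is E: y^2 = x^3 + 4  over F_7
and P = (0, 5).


Compute successive multiples of P until we hit O:
  1P = (0, 5)
  2P = (0, 2)
  3P = O

ord(P) = 3


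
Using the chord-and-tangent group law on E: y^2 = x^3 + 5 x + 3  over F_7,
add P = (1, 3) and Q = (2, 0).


P != Q, so use the chord formula.
s = (y2 - y1) / (x2 - x1) = (4) / (1) mod 7 = 4
x3 = s^2 - x1 - x2 mod 7 = 4^2 - 1 - 2 = 6
y3 = s (x1 - x3) - y1 mod 7 = 4 * (1 - 6) - 3 = 5

P + Q = (6, 5)


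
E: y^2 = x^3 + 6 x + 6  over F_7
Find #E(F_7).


For each x in F_7, count y with y^2 = x^3 + 6 x + 6 mod 7:
  x = 3: RHS = 2, y in [3, 4]  -> 2 point(s)
  x = 5: RHS = 0, y in [0]  -> 1 point(s)
Affine points: 3. Add the point at infinity: total = 4.

#E(F_7) = 4


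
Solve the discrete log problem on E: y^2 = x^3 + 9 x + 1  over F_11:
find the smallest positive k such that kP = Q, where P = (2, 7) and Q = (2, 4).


Enumerate multiples of P until we hit Q = (2, 4):
  1P = (2, 7)
  2P = (1, 0)
  3P = (2, 4)
Match found at i = 3.

k = 3


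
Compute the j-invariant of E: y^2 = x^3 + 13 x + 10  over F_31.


Delta = -16(4 a^3 + 27 b^2) mod 31 = 22
-1728 * (4 a)^3 = -1728 * (4*13)^3 mod 31 = 29
j = 29 * 22^(-1) mod 31 = 14

j = 14 (mod 31)


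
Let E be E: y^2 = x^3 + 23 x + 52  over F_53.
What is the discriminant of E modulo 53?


4 a^3 + 27 b^2 = 4*23^3 + 27*52^2 = 48668 + 73008 = 121676
Delta = -16 * (121676) = -1946816
Delta mod 53 = 33

Delta = 33 (mod 53)


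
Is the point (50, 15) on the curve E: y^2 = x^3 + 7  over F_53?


Check whether y^2 = x^3 + 0 x + 7 (mod 53) for (x, y) = (50, 15).
LHS: y^2 = 15^2 mod 53 = 13
RHS: x^3 + 0 x + 7 = 50^3 + 0*50 + 7 mod 53 = 33
LHS != RHS

No, not on the curve


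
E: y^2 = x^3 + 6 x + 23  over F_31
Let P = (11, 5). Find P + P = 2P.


Doubling: s = (3 x1^2 + a) / (2 y1)
s = (3*11^2 + 6) / (2*5) mod 31 = 9
x3 = s^2 - 2 x1 mod 31 = 9^2 - 2*11 = 28
y3 = s (x1 - x3) - y1 mod 31 = 9 * (11 - 28) - 5 = 28

2P = (28, 28)


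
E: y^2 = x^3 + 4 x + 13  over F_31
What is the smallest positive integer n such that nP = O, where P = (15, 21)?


Compute successive multiples of P until we hit O:
  1P = (15, 21)
  2P = (29, 11)
  3P = (28, 6)
  4P = (24, 18)
  5P = (30, 15)
  6P = (6, 25)
  7P = (19, 29)
  8P = (1, 7)
  ... (continuing to 22P)
  22P = O

ord(P) = 22


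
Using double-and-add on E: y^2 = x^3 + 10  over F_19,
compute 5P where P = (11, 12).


k = 5 = 101_2 (binary, LSB first: 101)
Double-and-add from P = (11, 12):
  bit 0 = 1: acc = O + (11, 12) = (11, 12)
  bit 1 = 0: acc unchanged = (11, 12)
  bit 2 = 1: acc = (11, 12) + (8, 16) = (6, 13)

5P = (6, 13)


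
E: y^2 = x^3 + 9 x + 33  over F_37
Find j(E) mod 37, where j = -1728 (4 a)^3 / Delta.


Delta = -16(4 a^3 + 27 b^2) mod 37 = 8
-1728 * (4 a)^3 = -1728 * (4*9)^3 mod 37 = 26
j = 26 * 8^(-1) mod 37 = 31

j = 31 (mod 37)


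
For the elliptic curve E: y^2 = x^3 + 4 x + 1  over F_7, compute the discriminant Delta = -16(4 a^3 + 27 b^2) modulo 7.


4 a^3 + 27 b^2 = 4*4^3 + 27*1^2 = 256 + 27 = 283
Delta = -16 * (283) = -4528
Delta mod 7 = 1

Delta = 1 (mod 7)


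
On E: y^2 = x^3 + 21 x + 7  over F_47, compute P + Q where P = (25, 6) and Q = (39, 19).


P != Q, so use the chord formula.
s = (y2 - y1) / (x2 - x1) = (13) / (14) mod 47 = 11
x3 = s^2 - x1 - x2 mod 47 = 11^2 - 25 - 39 = 10
y3 = s (x1 - x3) - y1 mod 47 = 11 * (25 - 10) - 6 = 18

P + Q = (10, 18)


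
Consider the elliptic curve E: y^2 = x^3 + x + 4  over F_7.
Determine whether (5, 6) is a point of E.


Check whether y^2 = x^3 + 1 x + 4 (mod 7) for (x, y) = (5, 6).
LHS: y^2 = 6^2 mod 7 = 1
RHS: x^3 + 1 x + 4 = 5^3 + 1*5 + 4 mod 7 = 1
LHS = RHS

Yes, on the curve


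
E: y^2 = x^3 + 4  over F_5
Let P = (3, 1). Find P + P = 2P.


Doubling: s = (3 x1^2 + a) / (2 y1)
s = (3*3^2 + 0) / (2*1) mod 5 = 1
x3 = s^2 - 2 x1 mod 5 = 1^2 - 2*3 = 0
y3 = s (x1 - x3) - y1 mod 5 = 1 * (3 - 0) - 1 = 2

2P = (0, 2)


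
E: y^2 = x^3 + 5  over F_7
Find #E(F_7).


For each x in F_7, count y with y^2 = x^3 + 0 x + 5 mod 7:
  x = 3: RHS = 4, y in [2, 5]  -> 2 point(s)
  x = 5: RHS = 4, y in [2, 5]  -> 2 point(s)
  x = 6: RHS = 4, y in [2, 5]  -> 2 point(s)
Affine points: 6. Add the point at infinity: total = 7.

#E(F_7) = 7


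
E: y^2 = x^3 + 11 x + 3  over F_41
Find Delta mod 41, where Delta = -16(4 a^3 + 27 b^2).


4 a^3 + 27 b^2 = 4*11^3 + 27*3^2 = 5324 + 243 = 5567
Delta = -16 * (5567) = -89072
Delta mod 41 = 21

Delta = 21 (mod 41)


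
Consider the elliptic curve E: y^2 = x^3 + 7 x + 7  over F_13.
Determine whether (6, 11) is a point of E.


Check whether y^2 = x^3 + 7 x + 7 (mod 13) for (x, y) = (6, 11).
LHS: y^2 = 11^2 mod 13 = 4
RHS: x^3 + 7 x + 7 = 6^3 + 7*6 + 7 mod 13 = 5
LHS != RHS

No, not on the curve


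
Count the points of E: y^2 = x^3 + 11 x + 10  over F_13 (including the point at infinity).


For each x in F_13, count y with y^2 = x^3 + 11 x + 10 mod 13:
  x = 0: RHS = 10, y in [6, 7]  -> 2 point(s)
  x = 1: RHS = 9, y in [3, 10]  -> 2 point(s)
  x = 2: RHS = 1, y in [1, 12]  -> 2 point(s)
  x = 4: RHS = 1, y in [1, 12]  -> 2 point(s)
  x = 7: RHS = 1, y in [1, 12]  -> 2 point(s)
  x = 8: RHS = 12, y in [5, 8]  -> 2 point(s)
Affine points: 12. Add the point at infinity: total = 13.

#E(F_13) = 13


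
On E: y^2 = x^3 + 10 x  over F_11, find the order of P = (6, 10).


Compute successive multiples of P until we hit O:
  1P = (6, 10)
  2P = (4, 4)
  3P = (10, 0)
  4P = (4, 7)
  5P = (6, 1)
  6P = O

ord(P) = 6


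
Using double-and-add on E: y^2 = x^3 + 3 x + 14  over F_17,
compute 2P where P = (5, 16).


k = 2 = 10_2 (binary, LSB first: 01)
Double-and-add from P = (5, 16):
  bit 0 = 0: acc unchanged = O
  bit 1 = 1: acc = O + (15, 0) = (15, 0)

2P = (15, 0)


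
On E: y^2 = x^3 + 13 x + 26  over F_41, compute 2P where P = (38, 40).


Doubling: s = (3 x1^2 + a) / (2 y1)
s = (3*38^2 + 13) / (2*40) mod 41 = 21
x3 = s^2 - 2 x1 mod 41 = 21^2 - 2*38 = 37
y3 = s (x1 - x3) - y1 mod 41 = 21 * (38 - 37) - 40 = 22

2P = (37, 22)


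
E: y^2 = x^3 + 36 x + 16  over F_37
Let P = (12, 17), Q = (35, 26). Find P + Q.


P != Q, so use the chord formula.
s = (y2 - y1) / (x2 - x1) = (9) / (23) mod 37 = 2
x3 = s^2 - x1 - x2 mod 37 = 2^2 - 12 - 35 = 31
y3 = s (x1 - x3) - y1 mod 37 = 2 * (12 - 31) - 17 = 19

P + Q = (31, 19)


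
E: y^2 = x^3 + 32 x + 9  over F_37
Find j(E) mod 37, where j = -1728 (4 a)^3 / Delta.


Delta = -16(4 a^3 + 27 b^2) mod 37 = 18
-1728 * (4 a)^3 = -1728 * (4*32)^3 mod 37 = 23
j = 23 * 18^(-1) mod 37 = 28

j = 28 (mod 37)


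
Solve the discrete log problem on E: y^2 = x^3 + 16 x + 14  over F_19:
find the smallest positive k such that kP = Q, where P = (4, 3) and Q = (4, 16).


Enumerate multiples of P until we hit Q = (4, 16):
  1P = (4, 3)
  2P = (15, 0)
  3P = (4, 16)
Match found at i = 3.

k = 3


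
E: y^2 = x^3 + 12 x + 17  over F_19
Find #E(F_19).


For each x in F_19, count y with y^2 = x^3 + 12 x + 17 mod 19:
  x = 0: RHS = 17, y in [6, 13]  -> 2 point(s)
  x = 1: RHS = 11, y in [7, 12]  -> 2 point(s)
  x = 2: RHS = 11, y in [7, 12]  -> 2 point(s)
  x = 3: RHS = 4, y in [2, 17]  -> 2 point(s)
  x = 6: RHS = 1, y in [1, 18]  -> 2 point(s)
  x = 7: RHS = 7, y in [8, 11]  -> 2 point(s)
  x = 8: RHS = 17, y in [6, 13]  -> 2 point(s)
  x = 10: RHS = 16, y in [4, 15]  -> 2 point(s)
  x = 11: RHS = 17, y in [6, 13]  -> 2 point(s)
  x = 15: RHS = 0, y in [0]  -> 1 point(s)
  x = 16: RHS = 11, y in [7, 12]  -> 2 point(s)
  x = 17: RHS = 4, y in [2, 17]  -> 2 point(s)
  x = 18: RHS = 4, y in [2, 17]  -> 2 point(s)
Affine points: 25. Add the point at infinity: total = 26.

#E(F_19) = 26


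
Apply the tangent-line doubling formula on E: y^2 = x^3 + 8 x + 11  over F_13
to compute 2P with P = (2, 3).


Doubling: s = (3 x1^2 + a) / (2 y1)
s = (3*2^2 + 8) / (2*3) mod 13 = 12
x3 = s^2 - 2 x1 mod 13 = 12^2 - 2*2 = 10
y3 = s (x1 - x3) - y1 mod 13 = 12 * (2 - 10) - 3 = 5

2P = (10, 5)


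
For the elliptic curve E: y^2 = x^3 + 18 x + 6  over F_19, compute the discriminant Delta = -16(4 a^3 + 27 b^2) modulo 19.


4 a^3 + 27 b^2 = 4*18^3 + 27*6^2 = 23328 + 972 = 24300
Delta = -16 * (24300) = -388800
Delta mod 19 = 16

Delta = 16 (mod 19)


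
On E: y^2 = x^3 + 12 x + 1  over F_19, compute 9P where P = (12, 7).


k = 9 = 1001_2 (binary, LSB first: 1001)
Double-and-add from P = (12, 7):
  bit 0 = 1: acc = O + (12, 7) = (12, 7)
  bit 1 = 0: acc unchanged = (12, 7)
  bit 2 = 0: acc unchanged = (12, 7)
  bit 3 = 1: acc = (12, 7) + (11, 1) = (13, 6)

9P = (13, 6)


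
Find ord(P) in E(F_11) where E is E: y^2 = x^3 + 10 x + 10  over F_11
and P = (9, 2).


Compute successive multiples of P until we hit O:
  1P = (9, 2)
  2P = (4, 9)
  3P = (7, 4)
  4P = (7, 7)
  5P = (4, 2)
  6P = (9, 9)
  7P = O

ord(P) = 7


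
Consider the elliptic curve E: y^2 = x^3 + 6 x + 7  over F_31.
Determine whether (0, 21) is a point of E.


Check whether y^2 = x^3 + 6 x + 7 (mod 31) for (x, y) = (0, 21).
LHS: y^2 = 21^2 mod 31 = 7
RHS: x^3 + 6 x + 7 = 0^3 + 6*0 + 7 mod 31 = 7
LHS = RHS

Yes, on the curve


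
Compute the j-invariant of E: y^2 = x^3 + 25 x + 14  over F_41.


Delta = -16(4 a^3 + 27 b^2) mod 41 = 24
-1728 * (4 a)^3 = -1728 * (4*25)^3 mod 41 = 22
j = 22 * 24^(-1) mod 41 = 18

j = 18 (mod 41)


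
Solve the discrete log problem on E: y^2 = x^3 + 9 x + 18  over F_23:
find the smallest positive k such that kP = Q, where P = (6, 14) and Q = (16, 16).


Enumerate multiples of P until we hit Q = (16, 16):
  1P = (6, 14)
  2P = (13, 20)
  3P = (16, 7)
  4P = (10, 21)
  5P = (0, 8)
  6P = (18, 20)
  7P = (5, 21)
  8P = (15, 3)
  9P = (14, 6)
  10P = (4, 7)
  11P = (8, 2)
  12P = (22, 13)
  13P = (3, 16)
  14P = (17, 1)
  15P = (9, 0)
  16P = (17, 22)
  17P = (3, 7)
  18P = (22, 10)
  19P = (8, 21)
  20P = (4, 16)
  21P = (14, 17)
  22P = (15, 20)
  23P = (5, 2)
  24P = (18, 3)
  25P = (0, 15)
  26P = (10, 2)
  27P = (16, 16)
Match found at i = 27.

k = 27


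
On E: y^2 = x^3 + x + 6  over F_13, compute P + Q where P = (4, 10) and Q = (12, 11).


P != Q, so use the chord formula.
s = (y2 - y1) / (x2 - x1) = (1) / (8) mod 13 = 5
x3 = s^2 - x1 - x2 mod 13 = 5^2 - 4 - 12 = 9
y3 = s (x1 - x3) - y1 mod 13 = 5 * (4 - 9) - 10 = 4

P + Q = (9, 4)


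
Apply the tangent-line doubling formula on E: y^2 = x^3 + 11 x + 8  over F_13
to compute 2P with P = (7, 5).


Doubling: s = (3 x1^2 + a) / (2 y1)
s = (3*7^2 + 11) / (2*5) mod 13 = 8
x3 = s^2 - 2 x1 mod 13 = 8^2 - 2*7 = 11
y3 = s (x1 - x3) - y1 mod 13 = 8 * (7 - 11) - 5 = 2

2P = (11, 2)


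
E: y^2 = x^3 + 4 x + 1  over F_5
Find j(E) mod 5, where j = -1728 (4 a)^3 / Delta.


Delta = -16(4 a^3 + 27 b^2) mod 5 = 2
-1728 * (4 a)^3 = -1728 * (4*4)^3 mod 5 = 2
j = 2 * 2^(-1) mod 5 = 1

j = 1 (mod 5)


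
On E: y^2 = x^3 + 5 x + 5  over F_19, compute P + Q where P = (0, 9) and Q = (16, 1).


P != Q, so use the chord formula.
s = (y2 - y1) / (x2 - x1) = (11) / (16) mod 19 = 9
x3 = s^2 - x1 - x2 mod 19 = 9^2 - 0 - 16 = 8
y3 = s (x1 - x3) - y1 mod 19 = 9 * (0 - 8) - 9 = 14

P + Q = (8, 14)


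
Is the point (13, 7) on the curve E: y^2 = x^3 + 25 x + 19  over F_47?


Check whether y^2 = x^3 + 25 x + 19 (mod 47) for (x, y) = (13, 7).
LHS: y^2 = 7^2 mod 47 = 2
RHS: x^3 + 25 x + 19 = 13^3 + 25*13 + 19 mod 47 = 3
LHS != RHS

No, not on the curve


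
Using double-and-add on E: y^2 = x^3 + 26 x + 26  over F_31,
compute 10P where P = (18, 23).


k = 10 = 1010_2 (binary, LSB first: 0101)
Double-and-add from P = (18, 23):
  bit 0 = 0: acc unchanged = O
  bit 1 = 1: acc = O + (15, 3) = (15, 3)
  bit 2 = 0: acc unchanged = (15, 3)
  bit 3 = 1: acc = (15, 3) + (29, 11) = (12, 12)

10P = (12, 12)


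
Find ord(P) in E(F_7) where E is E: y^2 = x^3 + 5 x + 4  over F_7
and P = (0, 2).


Compute successive multiples of P until we hit O:
  1P = (0, 2)
  2P = (2, 6)
  3P = (2, 1)
  4P = (0, 5)
  5P = O

ord(P) = 5


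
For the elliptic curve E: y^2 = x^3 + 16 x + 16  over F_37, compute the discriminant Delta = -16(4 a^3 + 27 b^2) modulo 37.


4 a^3 + 27 b^2 = 4*16^3 + 27*16^2 = 16384 + 6912 = 23296
Delta = -16 * (23296) = -372736
Delta mod 37 = 2

Delta = 2 (mod 37)


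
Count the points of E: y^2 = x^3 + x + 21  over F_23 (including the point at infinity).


For each x in F_23, count y with y^2 = x^3 + 1 x + 21 mod 23:
  x = 1: RHS = 0, y in [0]  -> 1 point(s)
  x = 2: RHS = 8, y in [10, 13]  -> 2 point(s)
  x = 5: RHS = 13, y in [6, 17]  -> 2 point(s)
  x = 6: RHS = 13, y in [6, 17]  -> 2 point(s)
  x = 7: RHS = 3, y in [7, 16]  -> 2 point(s)
  x = 8: RHS = 12, y in [9, 14]  -> 2 point(s)
  x = 9: RHS = 0, y in [0]  -> 1 point(s)
  x = 11: RHS = 6, y in [11, 12]  -> 2 point(s)
  x = 12: RHS = 13, y in [6, 17]  -> 2 point(s)
  x = 13: RHS = 0, y in [0]  -> 1 point(s)
  x = 16: RHS = 16, y in [4, 19]  -> 2 point(s)
  x = 17: RHS = 6, y in [11, 12]  -> 2 point(s)
  x = 18: RHS = 6, y in [11, 12]  -> 2 point(s)
Affine points: 23. Add the point at infinity: total = 24.

#E(F_23) = 24


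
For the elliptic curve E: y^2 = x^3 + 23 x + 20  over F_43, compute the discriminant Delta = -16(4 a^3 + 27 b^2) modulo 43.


4 a^3 + 27 b^2 = 4*23^3 + 27*20^2 = 48668 + 10800 = 59468
Delta = -16 * (59468) = -951488
Delta mod 43 = 16

Delta = 16 (mod 43)


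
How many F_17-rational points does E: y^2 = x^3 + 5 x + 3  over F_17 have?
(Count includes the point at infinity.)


For each x in F_17, count y with y^2 = x^3 + 5 x + 3 mod 17:
  x = 1: RHS = 9, y in [3, 14]  -> 2 point(s)
  x = 2: RHS = 4, y in [2, 15]  -> 2 point(s)
  x = 4: RHS = 2, y in [6, 11]  -> 2 point(s)
  x = 5: RHS = 0, y in [0]  -> 1 point(s)
  x = 10: RHS = 16, y in [4, 13]  -> 2 point(s)
  x = 13: RHS = 4, y in [2, 15]  -> 2 point(s)
  x = 15: RHS = 2, y in [6, 11]  -> 2 point(s)
Affine points: 13. Add the point at infinity: total = 14.

#E(F_17) = 14


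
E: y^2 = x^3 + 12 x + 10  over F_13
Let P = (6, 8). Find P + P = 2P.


Doubling: s = (3 x1^2 + a) / (2 y1)
s = (3*6^2 + 12) / (2*8) mod 13 = 1
x3 = s^2 - 2 x1 mod 13 = 1^2 - 2*6 = 2
y3 = s (x1 - x3) - y1 mod 13 = 1 * (6 - 2) - 8 = 9

2P = (2, 9)


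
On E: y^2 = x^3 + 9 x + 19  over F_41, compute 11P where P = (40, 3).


k = 11 = 1011_2 (binary, LSB first: 1101)
Double-and-add from P = (40, 3):
  bit 0 = 1: acc = O + (40, 3) = (40, 3)
  bit 1 = 1: acc = (40, 3) + (6, 24) = (4, 23)
  bit 2 = 0: acc unchanged = (4, 23)
  bit 3 = 1: acc = (4, 23) + (20, 9) = (12, 25)

11P = (12, 25)


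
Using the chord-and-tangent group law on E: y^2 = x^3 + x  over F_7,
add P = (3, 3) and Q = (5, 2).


P != Q, so use the chord formula.
s = (y2 - y1) / (x2 - x1) = (6) / (2) mod 7 = 3
x3 = s^2 - x1 - x2 mod 7 = 3^2 - 3 - 5 = 1
y3 = s (x1 - x3) - y1 mod 7 = 3 * (3 - 1) - 3 = 3

P + Q = (1, 3)


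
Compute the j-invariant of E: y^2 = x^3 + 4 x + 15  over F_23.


Delta = -16(4 a^3 + 27 b^2) mod 23 = 19
-1728 * (4 a)^3 = -1728 * (4*4)^3 mod 23 = 17
j = 17 * 19^(-1) mod 23 = 13

j = 13 (mod 23)


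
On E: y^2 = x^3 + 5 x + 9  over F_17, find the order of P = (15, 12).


Compute successive multiples of P until we hit O:
  1P = (15, 12)
  2P = (4, 5)
  3P = (14, 1)
  4P = (7, 8)
  5P = (8, 0)
  6P = (7, 9)
  7P = (14, 16)
  8P = (4, 12)
  ... (continuing to 10P)
  10P = O

ord(P) = 10


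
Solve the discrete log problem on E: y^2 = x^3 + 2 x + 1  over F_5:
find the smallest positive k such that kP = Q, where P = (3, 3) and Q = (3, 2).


Enumerate multiples of P until we hit Q = (3, 2):
  1P = (3, 3)
  2P = (0, 4)
  3P = (1, 3)
  4P = (1, 2)
  5P = (0, 1)
  6P = (3, 2)
Match found at i = 6.

k = 6


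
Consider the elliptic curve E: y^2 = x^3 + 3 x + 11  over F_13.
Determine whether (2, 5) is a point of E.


Check whether y^2 = x^3 + 3 x + 11 (mod 13) for (x, y) = (2, 5).
LHS: y^2 = 5^2 mod 13 = 12
RHS: x^3 + 3 x + 11 = 2^3 + 3*2 + 11 mod 13 = 12
LHS = RHS

Yes, on the curve


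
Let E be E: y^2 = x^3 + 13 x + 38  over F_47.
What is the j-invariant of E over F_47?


Delta = -16(4 a^3 + 27 b^2) mod 47 = 39
-1728 * (4 a)^3 = -1728 * (4*13)^3 mod 47 = 12
j = 12 * 39^(-1) mod 47 = 22

j = 22 (mod 47)


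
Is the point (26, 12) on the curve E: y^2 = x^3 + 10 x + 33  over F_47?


Check whether y^2 = x^3 + 10 x + 33 (mod 47) for (x, y) = (26, 12).
LHS: y^2 = 12^2 mod 47 = 3
RHS: x^3 + 10 x + 33 = 26^3 + 10*26 + 33 mod 47 = 9
LHS != RHS

No, not on the curve


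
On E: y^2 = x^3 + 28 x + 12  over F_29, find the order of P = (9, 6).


Compute successive multiples of P until we hit O:
  1P = (9, 6)
  2P = (27, 8)
  3P = (17, 6)
  4P = (3, 23)
  5P = (21, 28)
  6P = (8, 20)
  7P = (5, 25)
  8P = (14, 25)
  ... (continuing to 24P)
  24P = O

ord(P) = 24


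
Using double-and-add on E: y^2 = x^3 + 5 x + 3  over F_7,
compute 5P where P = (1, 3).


k = 5 = 101_2 (binary, LSB first: 101)
Double-and-add from P = (1, 3):
  bit 0 = 1: acc = O + (1, 3) = (1, 3)
  bit 1 = 0: acc unchanged = (1, 3)
  bit 2 = 1: acc = (1, 3) + (6, 5) = (1, 4)

5P = (1, 4)


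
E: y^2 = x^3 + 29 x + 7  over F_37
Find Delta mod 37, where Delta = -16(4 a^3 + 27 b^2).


4 a^3 + 27 b^2 = 4*29^3 + 27*7^2 = 97556 + 1323 = 98879
Delta = -16 * (98879) = -1582064
Delta mod 37 = 19

Delta = 19 (mod 37)


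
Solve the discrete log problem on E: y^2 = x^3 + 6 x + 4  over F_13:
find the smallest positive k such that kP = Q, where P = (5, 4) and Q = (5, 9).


Enumerate multiples of P until we hit Q = (5, 9):
  1P = (5, 4)
  2P = (7, 5)
  3P = (11, 6)
  4P = (0, 2)
  5P = (4, 12)
  6P = (3, 6)
  7P = (6, 10)
  8P = (12, 6)
  9P = (12, 7)
  10P = (6, 3)
  11P = (3, 7)
  12P = (4, 1)
  13P = (0, 11)
  14P = (11, 7)
  15P = (7, 8)
  16P = (5, 9)
Match found at i = 16.

k = 16


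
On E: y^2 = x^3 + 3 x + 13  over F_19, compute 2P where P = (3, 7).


Doubling: s = (3 x1^2 + a) / (2 y1)
s = (3*3^2 + 3) / (2*7) mod 19 = 13
x3 = s^2 - 2 x1 mod 19 = 13^2 - 2*3 = 11
y3 = s (x1 - x3) - y1 mod 19 = 13 * (3 - 11) - 7 = 3

2P = (11, 3)


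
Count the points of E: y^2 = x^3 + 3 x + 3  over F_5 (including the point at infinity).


For each x in F_5, count y with y^2 = x^3 + 3 x + 3 mod 5:
  x = 3: RHS = 4, y in [2, 3]  -> 2 point(s)
  x = 4: RHS = 4, y in [2, 3]  -> 2 point(s)
Affine points: 4. Add the point at infinity: total = 5.

#E(F_5) = 5


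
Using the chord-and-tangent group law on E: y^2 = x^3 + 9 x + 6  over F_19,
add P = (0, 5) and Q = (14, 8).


P != Q, so use the chord formula.
s = (y2 - y1) / (x2 - x1) = (3) / (14) mod 19 = 7
x3 = s^2 - x1 - x2 mod 19 = 7^2 - 0 - 14 = 16
y3 = s (x1 - x3) - y1 mod 19 = 7 * (0 - 16) - 5 = 16

P + Q = (16, 16)
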